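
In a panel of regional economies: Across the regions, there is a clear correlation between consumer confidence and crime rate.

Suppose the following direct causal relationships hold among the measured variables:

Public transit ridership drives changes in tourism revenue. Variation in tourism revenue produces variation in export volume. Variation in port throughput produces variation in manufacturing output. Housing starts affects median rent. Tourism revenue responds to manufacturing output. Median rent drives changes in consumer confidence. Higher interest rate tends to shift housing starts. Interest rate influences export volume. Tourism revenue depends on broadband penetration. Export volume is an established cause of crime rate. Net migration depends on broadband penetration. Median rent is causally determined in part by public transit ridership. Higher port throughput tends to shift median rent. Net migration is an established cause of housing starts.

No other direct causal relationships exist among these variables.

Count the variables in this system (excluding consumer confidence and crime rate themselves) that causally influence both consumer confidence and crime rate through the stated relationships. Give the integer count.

The common causes are: broadband penetration (to consumer confidence via broadband penetration → net migration → housing starts → median rent → consumer confidence; to crime rate via broadband penetration → tourism revenue → export volume → crime rate); interest rate (to consumer confidence via interest rate → housing starts → median rent → consumer confidence; to crime rate via interest rate → export volume → crime rate); port throughput (to consumer confidence via port throughput → median rent → consumer confidence; to crime rate via port throughput → manufacturing output → tourism revenue → export volume → crime rate); public transit ridership (to consumer confidence via public transit ridership → median rent → consumer confidence; to crime rate via public transit ridership → tourism revenue → export volume → crime rate).
Every other variable lacks a causal path to at least one of consumer confidence and crime rate.

4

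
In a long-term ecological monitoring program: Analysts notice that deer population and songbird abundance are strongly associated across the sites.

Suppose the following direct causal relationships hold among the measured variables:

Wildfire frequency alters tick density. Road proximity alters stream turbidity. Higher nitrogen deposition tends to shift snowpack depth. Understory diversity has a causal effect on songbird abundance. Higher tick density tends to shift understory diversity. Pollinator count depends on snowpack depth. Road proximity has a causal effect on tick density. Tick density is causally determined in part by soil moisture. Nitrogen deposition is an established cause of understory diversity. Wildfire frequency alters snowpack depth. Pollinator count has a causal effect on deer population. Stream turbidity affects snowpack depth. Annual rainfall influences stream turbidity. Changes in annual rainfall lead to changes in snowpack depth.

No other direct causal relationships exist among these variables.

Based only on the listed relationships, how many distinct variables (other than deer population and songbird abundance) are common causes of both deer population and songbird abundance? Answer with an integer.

3

The common causes are: nitrogen deposition (to deer population via nitrogen deposition → snowpack depth → pollinator count → deer population; to songbird abundance via nitrogen deposition → understory diversity → songbird abundance); road proximity (to deer population via road proximity → stream turbidity → snowpack depth → pollinator count → deer population; to songbird abundance via road proximity → tick density → understory diversity → songbird abundance); wildfire frequency (to deer population via wildfire frequency → snowpack depth → pollinator count → deer population; to songbird abundance via wildfire frequency → tick density → understory diversity → songbird abundance).
Every other variable lacks a causal path to at least one of deer population and songbird abundance.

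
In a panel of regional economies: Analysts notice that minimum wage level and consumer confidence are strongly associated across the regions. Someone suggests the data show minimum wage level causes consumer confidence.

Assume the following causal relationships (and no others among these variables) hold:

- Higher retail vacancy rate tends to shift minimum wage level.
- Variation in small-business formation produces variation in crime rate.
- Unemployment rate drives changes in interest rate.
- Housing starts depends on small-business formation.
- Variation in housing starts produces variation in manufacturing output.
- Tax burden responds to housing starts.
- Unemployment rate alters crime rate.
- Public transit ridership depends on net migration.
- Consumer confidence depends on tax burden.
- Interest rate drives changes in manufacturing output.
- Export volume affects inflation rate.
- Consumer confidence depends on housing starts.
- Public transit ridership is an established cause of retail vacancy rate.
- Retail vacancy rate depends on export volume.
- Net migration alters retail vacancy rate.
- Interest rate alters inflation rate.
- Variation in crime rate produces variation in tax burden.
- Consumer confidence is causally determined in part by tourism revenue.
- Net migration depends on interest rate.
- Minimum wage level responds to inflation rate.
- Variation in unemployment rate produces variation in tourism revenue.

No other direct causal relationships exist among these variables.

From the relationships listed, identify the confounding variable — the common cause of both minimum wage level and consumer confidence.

unemployment rate

Unemployment rate has a causal path to minimum wage level (unemployment rate → interest rate → inflation rate → minimum wage level) and a separate causal path to consumer confidence (unemployment rate → tourism revenue → consumer confidence), so it is a common cause of both.
No stated relationship gives minimum wage level a causal route to consumer confidence, so the correlation is explained by the shared upstream cause rather than a direct effect.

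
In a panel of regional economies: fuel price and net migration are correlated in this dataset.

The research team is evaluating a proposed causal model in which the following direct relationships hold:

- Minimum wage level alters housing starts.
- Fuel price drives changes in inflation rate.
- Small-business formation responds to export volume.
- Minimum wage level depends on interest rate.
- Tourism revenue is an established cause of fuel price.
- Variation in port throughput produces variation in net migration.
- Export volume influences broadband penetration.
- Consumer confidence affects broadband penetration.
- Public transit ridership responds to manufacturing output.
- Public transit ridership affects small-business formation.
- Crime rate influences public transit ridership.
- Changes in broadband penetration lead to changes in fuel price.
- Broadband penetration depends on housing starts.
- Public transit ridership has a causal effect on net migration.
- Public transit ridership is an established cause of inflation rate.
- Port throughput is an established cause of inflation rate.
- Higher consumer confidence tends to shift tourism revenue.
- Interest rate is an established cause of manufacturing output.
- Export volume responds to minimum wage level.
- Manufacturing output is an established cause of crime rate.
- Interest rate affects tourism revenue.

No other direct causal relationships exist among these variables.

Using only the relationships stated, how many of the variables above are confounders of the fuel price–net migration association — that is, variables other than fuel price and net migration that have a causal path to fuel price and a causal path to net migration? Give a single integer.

1

The common causes are: interest rate (to fuel price via interest rate → tourism revenue → fuel price; to net migration via interest rate → manufacturing output → public transit ridership → net migration).
Every other variable lacks a causal path to at least one of fuel price and net migration.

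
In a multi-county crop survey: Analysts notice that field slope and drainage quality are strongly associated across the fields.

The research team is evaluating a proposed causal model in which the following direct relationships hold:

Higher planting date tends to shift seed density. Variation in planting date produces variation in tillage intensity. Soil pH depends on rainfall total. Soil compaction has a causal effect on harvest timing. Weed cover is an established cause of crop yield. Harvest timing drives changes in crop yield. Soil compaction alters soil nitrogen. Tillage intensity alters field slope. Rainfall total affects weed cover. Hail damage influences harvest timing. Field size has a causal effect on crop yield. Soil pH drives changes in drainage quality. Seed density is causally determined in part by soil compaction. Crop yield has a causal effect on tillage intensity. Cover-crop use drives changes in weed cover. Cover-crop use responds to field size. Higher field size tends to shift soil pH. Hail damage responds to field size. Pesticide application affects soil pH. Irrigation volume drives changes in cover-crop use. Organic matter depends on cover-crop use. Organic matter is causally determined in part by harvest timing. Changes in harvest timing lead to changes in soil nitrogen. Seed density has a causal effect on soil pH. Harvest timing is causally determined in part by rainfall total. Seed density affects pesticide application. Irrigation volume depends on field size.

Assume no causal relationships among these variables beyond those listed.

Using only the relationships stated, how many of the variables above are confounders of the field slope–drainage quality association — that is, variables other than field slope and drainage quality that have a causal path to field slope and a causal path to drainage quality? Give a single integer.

The common causes are: field size (to field slope via field size → crop yield → tillage intensity → field slope; to drainage quality via field size → soil pH → drainage quality); planting date (to field slope via planting date → tillage intensity → field slope; to drainage quality via planting date → seed density → soil pH → drainage quality); rainfall total (to field slope via rainfall total → weed cover → crop yield → tillage intensity → field slope; to drainage quality via rainfall total → soil pH → drainage quality); soil compaction (to field slope via soil compaction → harvest timing → crop yield → tillage intensity → field slope; to drainage quality via soil compaction → seed density → soil pH → drainage quality).
Every other variable lacks a causal path to at least one of field slope and drainage quality.

4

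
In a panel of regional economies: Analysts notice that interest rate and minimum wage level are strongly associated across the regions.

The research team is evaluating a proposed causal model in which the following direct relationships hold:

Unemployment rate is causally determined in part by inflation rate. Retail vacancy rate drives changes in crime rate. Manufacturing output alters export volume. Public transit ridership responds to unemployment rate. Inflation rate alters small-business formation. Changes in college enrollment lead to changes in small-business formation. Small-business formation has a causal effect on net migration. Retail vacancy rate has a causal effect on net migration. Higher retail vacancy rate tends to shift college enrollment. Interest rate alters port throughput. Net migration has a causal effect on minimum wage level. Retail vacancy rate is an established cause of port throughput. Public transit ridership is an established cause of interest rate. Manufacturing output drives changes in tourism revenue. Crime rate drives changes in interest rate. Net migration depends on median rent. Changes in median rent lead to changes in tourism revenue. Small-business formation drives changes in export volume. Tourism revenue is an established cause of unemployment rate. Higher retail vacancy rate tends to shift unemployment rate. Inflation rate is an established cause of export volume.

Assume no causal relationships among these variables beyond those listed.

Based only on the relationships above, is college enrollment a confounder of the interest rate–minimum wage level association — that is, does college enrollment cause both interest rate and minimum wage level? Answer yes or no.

no

College enrollment has no stated causal path to interest rate. A confounder must cause both variables, so college enrollment does not qualify.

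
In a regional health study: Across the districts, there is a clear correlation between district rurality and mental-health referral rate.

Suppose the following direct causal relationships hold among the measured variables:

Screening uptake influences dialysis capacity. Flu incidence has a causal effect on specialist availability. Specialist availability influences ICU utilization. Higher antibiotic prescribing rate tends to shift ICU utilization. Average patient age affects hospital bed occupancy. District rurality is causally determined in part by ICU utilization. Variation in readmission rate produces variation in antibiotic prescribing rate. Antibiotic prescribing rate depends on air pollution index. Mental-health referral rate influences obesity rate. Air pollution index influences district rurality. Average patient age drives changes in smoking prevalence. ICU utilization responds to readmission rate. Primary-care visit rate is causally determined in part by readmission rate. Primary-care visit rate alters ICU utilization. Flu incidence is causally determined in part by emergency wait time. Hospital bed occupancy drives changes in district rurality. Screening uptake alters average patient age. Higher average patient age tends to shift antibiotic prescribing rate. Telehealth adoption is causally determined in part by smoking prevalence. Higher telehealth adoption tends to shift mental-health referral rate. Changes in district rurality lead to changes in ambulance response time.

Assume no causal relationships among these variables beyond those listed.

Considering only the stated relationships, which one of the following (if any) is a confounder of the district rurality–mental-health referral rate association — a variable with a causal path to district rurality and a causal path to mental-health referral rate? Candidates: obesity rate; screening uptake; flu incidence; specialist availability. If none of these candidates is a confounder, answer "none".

Screening uptake causes district rurality (screening uptake → average patient age → hospital bed occupancy → district rurality) and also causes mental-health referral rate (screening uptake → average patient age → smoking prevalence → telehealth adoption → mental-health referral rate); it is a common cause of both.
Each of the other candidates lacks a causal path to at least one of district rurality and mental-health referral rate, so they do not confound the relationship.

screening uptake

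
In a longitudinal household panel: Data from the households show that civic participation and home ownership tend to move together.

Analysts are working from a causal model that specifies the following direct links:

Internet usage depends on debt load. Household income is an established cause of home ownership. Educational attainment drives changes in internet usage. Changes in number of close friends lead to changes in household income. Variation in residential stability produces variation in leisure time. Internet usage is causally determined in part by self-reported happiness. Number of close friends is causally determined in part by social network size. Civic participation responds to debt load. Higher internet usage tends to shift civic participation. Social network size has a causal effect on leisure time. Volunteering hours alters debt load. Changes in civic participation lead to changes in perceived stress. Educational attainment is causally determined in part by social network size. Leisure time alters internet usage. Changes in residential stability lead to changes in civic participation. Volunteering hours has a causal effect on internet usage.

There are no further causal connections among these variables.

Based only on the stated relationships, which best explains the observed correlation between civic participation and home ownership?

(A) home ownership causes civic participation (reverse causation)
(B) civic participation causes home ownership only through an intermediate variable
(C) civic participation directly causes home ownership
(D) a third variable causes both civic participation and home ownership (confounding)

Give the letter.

D

Social network size causes civic participation (social network size → leisure time → internet usage → civic participation) and home ownership (social network size → number of close friends → household income → home ownership) — a common cause creating the correlation.
There is no stated path from civic participation to home ownership or from home ownership to civic participation, so neither direct nor reverse causation applies.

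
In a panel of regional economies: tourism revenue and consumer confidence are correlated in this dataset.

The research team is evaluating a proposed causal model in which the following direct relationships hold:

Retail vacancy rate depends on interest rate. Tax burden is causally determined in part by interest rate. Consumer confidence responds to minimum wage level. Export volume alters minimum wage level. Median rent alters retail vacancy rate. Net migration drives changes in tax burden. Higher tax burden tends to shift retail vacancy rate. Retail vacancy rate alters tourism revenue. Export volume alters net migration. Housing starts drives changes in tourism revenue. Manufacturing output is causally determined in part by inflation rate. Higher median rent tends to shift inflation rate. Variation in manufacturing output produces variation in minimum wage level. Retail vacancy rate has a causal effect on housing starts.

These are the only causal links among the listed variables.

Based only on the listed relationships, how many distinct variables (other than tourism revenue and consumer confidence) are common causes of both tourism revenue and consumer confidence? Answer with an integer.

2

The common causes are: export volume (to tourism revenue via export volume → net migration → tax burden → retail vacancy rate → tourism revenue; to consumer confidence via export volume → minimum wage level → consumer confidence); median rent (to tourism revenue via median rent → retail vacancy rate → tourism revenue; to consumer confidence via median rent → inflation rate → manufacturing output → minimum wage level → consumer confidence).
Every other variable lacks a causal path to at least one of tourism revenue and consumer confidence.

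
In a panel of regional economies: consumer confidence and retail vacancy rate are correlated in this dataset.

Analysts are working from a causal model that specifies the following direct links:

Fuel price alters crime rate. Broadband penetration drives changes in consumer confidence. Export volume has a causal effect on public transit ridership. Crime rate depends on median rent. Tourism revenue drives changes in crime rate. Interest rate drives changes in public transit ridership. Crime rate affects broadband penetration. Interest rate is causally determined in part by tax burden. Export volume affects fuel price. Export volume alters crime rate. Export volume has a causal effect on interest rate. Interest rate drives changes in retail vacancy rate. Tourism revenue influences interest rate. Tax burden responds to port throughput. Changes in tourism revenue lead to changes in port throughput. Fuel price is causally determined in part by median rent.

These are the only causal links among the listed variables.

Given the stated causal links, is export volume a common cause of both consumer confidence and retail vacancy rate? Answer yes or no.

yes

Export volume has a causal path to consumer confidence (export volume → crime rate → broadband penetration → consumer confidence) and to retail vacancy rate (export volume → interest rate → retail vacancy rate), so it is a common cause of both — a confounder.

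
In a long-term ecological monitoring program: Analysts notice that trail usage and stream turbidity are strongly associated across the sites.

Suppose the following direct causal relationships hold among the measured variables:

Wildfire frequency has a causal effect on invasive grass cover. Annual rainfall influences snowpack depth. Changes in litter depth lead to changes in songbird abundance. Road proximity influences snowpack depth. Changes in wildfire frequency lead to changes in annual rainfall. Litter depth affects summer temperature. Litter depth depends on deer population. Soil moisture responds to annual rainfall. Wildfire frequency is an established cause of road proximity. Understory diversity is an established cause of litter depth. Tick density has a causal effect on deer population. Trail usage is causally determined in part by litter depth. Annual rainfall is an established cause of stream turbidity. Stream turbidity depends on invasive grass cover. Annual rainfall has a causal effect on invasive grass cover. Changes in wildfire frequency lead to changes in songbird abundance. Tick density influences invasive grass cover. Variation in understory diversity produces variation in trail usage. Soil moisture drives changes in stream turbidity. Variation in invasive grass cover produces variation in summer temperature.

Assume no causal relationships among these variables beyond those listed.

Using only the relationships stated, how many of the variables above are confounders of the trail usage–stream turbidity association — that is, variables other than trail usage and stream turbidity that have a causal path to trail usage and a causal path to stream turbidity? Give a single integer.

The common causes are: tick density (to trail usage via tick density → deer population → litter depth → trail usage; to stream turbidity via tick density → invasive grass cover → stream turbidity).
Every other variable lacks a causal path to at least one of trail usage and stream turbidity.

1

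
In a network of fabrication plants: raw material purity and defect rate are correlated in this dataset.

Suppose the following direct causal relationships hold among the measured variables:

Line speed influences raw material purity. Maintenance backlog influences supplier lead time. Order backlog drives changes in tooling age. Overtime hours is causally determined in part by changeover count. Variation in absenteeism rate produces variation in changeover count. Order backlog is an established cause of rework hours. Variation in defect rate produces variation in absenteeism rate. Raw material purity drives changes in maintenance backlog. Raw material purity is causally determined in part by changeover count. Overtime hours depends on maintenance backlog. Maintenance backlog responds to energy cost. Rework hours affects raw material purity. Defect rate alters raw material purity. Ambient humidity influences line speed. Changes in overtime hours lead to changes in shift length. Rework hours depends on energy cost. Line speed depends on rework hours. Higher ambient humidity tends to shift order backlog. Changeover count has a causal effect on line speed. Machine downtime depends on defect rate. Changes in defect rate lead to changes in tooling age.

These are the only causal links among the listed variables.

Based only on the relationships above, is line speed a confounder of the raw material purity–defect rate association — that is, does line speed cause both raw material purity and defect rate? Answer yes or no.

Line speed has no stated causal path to defect rate. A confounder must cause both variables, so line speed does not qualify.

no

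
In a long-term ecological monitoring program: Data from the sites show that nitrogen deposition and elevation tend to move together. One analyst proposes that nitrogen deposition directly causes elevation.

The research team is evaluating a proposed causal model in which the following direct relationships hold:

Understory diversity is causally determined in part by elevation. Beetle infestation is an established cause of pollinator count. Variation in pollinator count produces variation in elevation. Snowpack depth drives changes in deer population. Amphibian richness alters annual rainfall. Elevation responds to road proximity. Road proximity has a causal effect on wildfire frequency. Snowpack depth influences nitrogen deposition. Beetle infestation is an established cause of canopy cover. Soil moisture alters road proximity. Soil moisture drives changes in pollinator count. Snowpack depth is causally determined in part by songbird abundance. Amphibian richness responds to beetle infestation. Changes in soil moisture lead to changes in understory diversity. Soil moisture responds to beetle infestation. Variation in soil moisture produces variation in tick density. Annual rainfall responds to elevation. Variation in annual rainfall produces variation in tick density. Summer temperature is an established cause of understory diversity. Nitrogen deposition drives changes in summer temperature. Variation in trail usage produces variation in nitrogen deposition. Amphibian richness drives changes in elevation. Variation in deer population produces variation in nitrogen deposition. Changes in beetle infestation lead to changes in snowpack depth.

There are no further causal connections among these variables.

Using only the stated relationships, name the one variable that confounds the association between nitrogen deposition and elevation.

Beetle infestation has a causal path to nitrogen deposition (beetle infestation → snowpack depth → nitrogen deposition) and a separate causal path to elevation (beetle infestation → pollinator count → elevation), so it is a common cause of both.
No stated relationship gives nitrogen deposition a causal route to elevation, so the correlation is explained by the shared upstream cause rather than a direct effect.

beetle infestation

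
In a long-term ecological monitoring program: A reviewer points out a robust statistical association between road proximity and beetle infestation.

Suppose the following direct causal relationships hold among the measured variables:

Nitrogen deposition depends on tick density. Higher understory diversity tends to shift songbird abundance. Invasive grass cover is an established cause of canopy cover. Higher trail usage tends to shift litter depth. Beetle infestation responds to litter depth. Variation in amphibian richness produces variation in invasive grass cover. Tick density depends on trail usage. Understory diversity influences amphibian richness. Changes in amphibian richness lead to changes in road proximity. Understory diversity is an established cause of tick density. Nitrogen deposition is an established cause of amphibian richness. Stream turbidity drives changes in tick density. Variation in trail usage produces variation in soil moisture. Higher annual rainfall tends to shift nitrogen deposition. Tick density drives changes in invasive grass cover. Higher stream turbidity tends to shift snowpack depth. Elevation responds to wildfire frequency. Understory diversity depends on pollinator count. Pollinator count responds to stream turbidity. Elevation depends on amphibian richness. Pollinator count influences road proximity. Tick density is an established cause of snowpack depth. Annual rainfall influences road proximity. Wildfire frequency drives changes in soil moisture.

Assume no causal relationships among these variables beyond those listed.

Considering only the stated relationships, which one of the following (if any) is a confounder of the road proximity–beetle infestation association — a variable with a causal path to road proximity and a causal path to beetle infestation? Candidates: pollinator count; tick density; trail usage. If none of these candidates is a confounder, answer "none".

Trail usage causes road proximity (trail usage → tick density → nitrogen deposition → amphibian richness → road proximity) and also causes beetle infestation (trail usage → litter depth → beetle infestation); it is a common cause of both.
Each of the other candidates lacks a causal path to at least one of road proximity and beetle infestation, so they do not confound the relationship.

trail usage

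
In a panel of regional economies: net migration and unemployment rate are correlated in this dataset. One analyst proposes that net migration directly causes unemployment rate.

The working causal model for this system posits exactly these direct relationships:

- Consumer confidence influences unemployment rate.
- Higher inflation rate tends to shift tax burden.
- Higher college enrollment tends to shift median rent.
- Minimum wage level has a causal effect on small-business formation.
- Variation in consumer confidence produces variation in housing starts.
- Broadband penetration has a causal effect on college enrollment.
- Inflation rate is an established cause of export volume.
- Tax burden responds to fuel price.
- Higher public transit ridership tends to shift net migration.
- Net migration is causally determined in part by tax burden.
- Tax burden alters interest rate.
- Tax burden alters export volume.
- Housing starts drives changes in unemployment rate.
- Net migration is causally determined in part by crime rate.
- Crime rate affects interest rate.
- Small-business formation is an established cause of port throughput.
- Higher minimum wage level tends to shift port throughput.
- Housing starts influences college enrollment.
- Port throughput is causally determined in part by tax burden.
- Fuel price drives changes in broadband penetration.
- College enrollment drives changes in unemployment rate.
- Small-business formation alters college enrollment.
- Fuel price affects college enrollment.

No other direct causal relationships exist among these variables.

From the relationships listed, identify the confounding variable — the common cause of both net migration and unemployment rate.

fuel price

Fuel price has a causal path to net migration (fuel price → tax burden → net migration) and a separate causal path to unemployment rate (fuel price → college enrollment → unemployment rate), so it is a common cause of both.
No stated relationship gives net migration a causal route to unemployment rate, so the correlation is explained by the shared upstream cause rather than a direct effect.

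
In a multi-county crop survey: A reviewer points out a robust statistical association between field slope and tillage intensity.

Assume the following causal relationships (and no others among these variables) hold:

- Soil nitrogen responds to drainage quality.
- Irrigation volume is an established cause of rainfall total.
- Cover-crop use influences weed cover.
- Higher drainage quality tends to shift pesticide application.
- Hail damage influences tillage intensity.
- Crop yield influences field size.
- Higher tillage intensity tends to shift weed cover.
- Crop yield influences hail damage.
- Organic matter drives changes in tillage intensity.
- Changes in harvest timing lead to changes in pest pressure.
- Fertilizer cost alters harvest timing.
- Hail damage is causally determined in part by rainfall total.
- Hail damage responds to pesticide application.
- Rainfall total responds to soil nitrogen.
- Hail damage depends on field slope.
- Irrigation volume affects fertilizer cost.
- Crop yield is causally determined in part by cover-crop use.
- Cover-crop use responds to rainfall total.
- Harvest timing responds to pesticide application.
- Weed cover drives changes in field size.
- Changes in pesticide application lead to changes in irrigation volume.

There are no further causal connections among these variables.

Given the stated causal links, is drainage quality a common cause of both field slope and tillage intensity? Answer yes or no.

Drainage quality has no stated causal path to field slope. A confounder must cause both variables, so drainage quality does not qualify.

no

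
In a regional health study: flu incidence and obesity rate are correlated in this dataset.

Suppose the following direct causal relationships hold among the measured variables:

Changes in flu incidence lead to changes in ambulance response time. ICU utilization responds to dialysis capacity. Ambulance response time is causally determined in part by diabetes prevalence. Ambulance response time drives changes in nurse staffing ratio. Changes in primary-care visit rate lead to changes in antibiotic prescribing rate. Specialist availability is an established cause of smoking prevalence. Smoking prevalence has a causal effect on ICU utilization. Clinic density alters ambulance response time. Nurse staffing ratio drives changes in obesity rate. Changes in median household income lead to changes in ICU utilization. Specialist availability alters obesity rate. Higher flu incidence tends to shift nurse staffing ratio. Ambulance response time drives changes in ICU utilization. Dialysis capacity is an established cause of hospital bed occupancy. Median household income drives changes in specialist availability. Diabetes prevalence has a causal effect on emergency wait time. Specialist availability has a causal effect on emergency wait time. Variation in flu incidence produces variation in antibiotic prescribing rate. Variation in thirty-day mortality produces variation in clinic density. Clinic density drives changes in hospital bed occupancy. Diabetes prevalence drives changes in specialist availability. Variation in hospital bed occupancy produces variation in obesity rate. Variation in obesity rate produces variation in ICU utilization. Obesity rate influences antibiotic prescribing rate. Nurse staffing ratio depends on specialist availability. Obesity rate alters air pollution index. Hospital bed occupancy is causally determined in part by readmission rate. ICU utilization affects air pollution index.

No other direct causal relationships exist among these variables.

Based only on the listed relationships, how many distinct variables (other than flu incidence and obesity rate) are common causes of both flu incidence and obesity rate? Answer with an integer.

No listed variable has a causal path to both flu incidence and obesity rate, so there are no common causes.

0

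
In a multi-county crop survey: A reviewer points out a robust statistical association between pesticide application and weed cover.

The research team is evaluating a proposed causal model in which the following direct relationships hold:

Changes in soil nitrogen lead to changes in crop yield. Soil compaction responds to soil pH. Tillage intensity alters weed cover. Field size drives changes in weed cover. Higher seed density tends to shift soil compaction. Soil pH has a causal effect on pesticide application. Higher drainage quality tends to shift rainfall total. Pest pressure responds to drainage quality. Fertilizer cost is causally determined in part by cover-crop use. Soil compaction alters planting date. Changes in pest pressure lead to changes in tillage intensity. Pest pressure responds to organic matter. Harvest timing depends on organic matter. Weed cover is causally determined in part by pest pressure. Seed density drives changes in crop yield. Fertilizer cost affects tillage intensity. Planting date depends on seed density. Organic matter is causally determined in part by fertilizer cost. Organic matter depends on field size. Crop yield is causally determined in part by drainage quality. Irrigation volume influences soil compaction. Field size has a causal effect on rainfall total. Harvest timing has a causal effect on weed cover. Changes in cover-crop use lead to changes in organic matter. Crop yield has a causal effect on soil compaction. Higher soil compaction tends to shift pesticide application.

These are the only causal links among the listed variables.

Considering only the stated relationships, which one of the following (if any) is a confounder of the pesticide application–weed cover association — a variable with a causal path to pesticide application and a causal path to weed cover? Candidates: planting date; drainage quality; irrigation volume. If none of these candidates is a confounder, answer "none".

drainage quality

Drainage quality causes pesticide application (drainage quality → crop yield → soil compaction → pesticide application) and also causes weed cover (drainage quality → pest pressure → weed cover); it is a common cause of both.
Each of the other candidates lacks a causal path to at least one of pesticide application and weed cover, so they do not confound the relationship.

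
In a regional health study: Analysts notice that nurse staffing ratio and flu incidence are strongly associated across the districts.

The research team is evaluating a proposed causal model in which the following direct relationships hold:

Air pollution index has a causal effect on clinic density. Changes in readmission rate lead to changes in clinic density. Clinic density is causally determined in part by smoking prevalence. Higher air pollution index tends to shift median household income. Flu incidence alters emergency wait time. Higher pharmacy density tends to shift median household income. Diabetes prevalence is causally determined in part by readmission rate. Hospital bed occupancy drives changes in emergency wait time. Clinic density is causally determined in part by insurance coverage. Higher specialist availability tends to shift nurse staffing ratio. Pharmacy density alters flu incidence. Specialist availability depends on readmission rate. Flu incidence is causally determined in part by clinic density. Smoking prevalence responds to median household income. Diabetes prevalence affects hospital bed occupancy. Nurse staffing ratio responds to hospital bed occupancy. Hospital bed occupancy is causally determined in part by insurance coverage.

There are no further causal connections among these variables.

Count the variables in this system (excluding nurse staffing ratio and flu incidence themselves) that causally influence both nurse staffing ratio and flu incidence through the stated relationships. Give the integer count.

The common causes are: insurance coverage (to nurse staffing ratio via insurance coverage → hospital bed occupancy → nurse staffing ratio; to flu incidence via insurance coverage → clinic density → flu incidence); readmission rate (to nurse staffing ratio via readmission rate → specialist availability → nurse staffing ratio; to flu incidence via readmission rate → clinic density → flu incidence).
Every other variable lacks a causal path to at least one of nurse staffing ratio and flu incidence.

2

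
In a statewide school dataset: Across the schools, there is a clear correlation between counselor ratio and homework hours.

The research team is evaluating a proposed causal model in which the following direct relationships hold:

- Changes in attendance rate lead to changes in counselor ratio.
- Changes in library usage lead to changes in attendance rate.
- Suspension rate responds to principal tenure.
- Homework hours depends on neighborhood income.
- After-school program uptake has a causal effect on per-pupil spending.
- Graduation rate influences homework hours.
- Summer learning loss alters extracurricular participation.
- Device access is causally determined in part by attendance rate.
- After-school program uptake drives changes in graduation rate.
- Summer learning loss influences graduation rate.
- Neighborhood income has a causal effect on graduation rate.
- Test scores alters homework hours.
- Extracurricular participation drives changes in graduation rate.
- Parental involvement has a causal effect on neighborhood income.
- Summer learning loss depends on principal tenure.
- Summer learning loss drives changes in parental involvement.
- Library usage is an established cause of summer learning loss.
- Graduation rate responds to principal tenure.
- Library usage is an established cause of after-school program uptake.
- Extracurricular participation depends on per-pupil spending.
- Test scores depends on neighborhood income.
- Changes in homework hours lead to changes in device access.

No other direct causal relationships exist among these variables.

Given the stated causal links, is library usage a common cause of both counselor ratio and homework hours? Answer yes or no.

yes

Library usage has a causal path to counselor ratio (library usage → attendance rate → counselor ratio) and to homework hours (library usage → after-school program uptake → graduation rate → homework hours), so it is a common cause of both — a confounder.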